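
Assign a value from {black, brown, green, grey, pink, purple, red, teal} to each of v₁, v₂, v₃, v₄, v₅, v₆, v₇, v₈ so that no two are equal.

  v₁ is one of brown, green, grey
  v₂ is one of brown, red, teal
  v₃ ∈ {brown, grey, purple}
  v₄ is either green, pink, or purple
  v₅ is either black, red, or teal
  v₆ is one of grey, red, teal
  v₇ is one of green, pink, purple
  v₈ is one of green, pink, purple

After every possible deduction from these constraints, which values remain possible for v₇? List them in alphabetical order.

The 8 variables together cover exactly {black, brown, green, grey, pink, purple, red, teal} — 8 values for 8 variables — and black appears only in v₅'s list, so v₅ = black.
v₄, v₇, v₈ share exactly the 3 values {green, pink, purple}; by pigeonhole those values go to them, so strike green, pink, purple from v₁, v₃.
v₁ and v₃ between them cover only {brown, grey} — a naked pair. Remove those values from v₂, v₆.
No further eliminations apply; v₇ can still be any of green, pink, purple.

green, pink, purple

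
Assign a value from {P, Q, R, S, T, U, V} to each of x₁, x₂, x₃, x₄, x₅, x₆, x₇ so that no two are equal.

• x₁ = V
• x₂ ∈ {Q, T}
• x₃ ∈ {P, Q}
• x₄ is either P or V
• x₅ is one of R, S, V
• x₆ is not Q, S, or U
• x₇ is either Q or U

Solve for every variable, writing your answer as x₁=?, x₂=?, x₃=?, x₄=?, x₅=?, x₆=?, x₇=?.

x₁=V, x₂=T, x₃=Q, x₄=P, x₅=S, x₆=R, x₇=U

x₁ has just one choice, so x₁ = V. Eliminate V elsewhere: x₄, x₅, x₆.
x₄ has just one choice, so x₄ = P. Strike P from x₃, x₆.
x₃ has just one choice, so x₃ = Q. Remove Q from x₂, x₇.
x₇'s domain is down to {U}, so x₇ = U.
x₂ has just one choice, so x₂ = T. So x₆ can't be T.
x₆'s domain is down to {R}, so x₆ = R. Strike R from x₅.
That leaves x₅ = S.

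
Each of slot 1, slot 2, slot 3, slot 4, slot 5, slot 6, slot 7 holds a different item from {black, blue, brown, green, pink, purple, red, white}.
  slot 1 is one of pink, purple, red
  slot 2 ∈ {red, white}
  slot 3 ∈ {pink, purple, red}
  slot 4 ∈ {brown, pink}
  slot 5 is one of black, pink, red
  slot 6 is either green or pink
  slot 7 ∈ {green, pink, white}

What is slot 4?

The 7 variables together cover exactly {black, brown, green, pink, purple, red, white} — 7 values for 7 variables — and black appears only in slot 5's list, so slot 5 = black.
The 6 still-open variables draw from only 6 values {brown, green, pink, purple, red, white}, so each is used; only slot 4 can be brown, hence slot 4 = brown.

brown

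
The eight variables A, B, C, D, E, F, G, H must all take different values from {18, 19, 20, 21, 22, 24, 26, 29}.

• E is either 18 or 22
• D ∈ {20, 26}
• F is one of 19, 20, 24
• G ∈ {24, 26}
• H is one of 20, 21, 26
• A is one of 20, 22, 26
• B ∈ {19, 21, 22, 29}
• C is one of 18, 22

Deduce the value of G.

24

The 8 variables draw from only 8 values {18, 19, 20, 21, 22, 24, 26, 29}, so each is used; only B can be 29, hence B = 29.
Among the 7 still-open variables, 19 fits only F (and all 7 values in {18, 19, 20, 21, 22, 24, 26} must be used), so F = 19.
The 6 still-open variables together cover exactly {18, 20, 21, 22, 24, 26} — 6 values for 6 variables — and 21 appears only in H's list, so H = 21.
The 5 still-open variables draw from only 5 values {18, 20, 22, 24, 26}, so each is used; only G can be 24, hence G = 24.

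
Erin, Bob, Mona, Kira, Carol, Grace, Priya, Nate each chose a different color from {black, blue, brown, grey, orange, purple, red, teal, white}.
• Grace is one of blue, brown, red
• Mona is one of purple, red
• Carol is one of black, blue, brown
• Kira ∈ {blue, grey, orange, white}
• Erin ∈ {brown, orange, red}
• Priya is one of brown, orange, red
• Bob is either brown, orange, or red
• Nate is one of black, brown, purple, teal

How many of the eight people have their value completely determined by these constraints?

Erin, Bob, Priya share exactly the 3 values {brown, orange, red}; by pigeonhole those values go to them, so strike brown, orange, red from Mona, Kira, Carol, Grace, Nate.
That leaves Mona = purple. So Nate can't be purple.
Grace's domain is down to {blue}, so Grace = blue. Remove blue from Kira, Carol.
Carol has just one choice, so Carol = black. So Nate can't be black.
Nate has just one choice, so Nate = teal.
Determined: Mona=purple, Carol=black, Grace=blue, Nate=teal. The other people each still have more than one consistent value. That makes 4.

4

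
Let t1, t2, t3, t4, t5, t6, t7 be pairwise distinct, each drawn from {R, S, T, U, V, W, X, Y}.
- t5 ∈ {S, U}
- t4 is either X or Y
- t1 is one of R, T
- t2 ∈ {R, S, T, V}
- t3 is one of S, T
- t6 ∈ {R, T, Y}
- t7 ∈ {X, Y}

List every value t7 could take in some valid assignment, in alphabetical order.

Among the 7 variables, U fits only t5 (and all 7 values in {R, S, T, U, V, X, Y} must be used), so t5 = U.
The 6 still-open variables draw from only 6 values {R, S, T, V, X, Y}, so each is used; only t2 can be V, hence t2 = V.
The 5 still-open variables draw from only 5 values {R, S, T, X, Y}, so each is used; only t3 can be S, hence t3 = S.
t4 and t7 between them cover only {X, Y} — a naked pair. Remove those values from t6.
No further eliminations apply; t7 can still be any of X, Y.

X, Y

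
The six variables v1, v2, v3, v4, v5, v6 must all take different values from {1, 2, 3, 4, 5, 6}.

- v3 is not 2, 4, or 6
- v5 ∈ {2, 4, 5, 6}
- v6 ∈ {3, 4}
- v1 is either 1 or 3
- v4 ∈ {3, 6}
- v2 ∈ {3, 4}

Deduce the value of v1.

The 6 variables together cover exactly {1, 2, 3, 4, 5, 6} — 6 values for 6 variables — and 2 appears only in v5's list, so v5 = 2.
Among the 5 still-open variables, 5 fits only v3 (and all 5 values in {1, 3, 4, 5, 6} must be used), so v3 = 5.
The 4 still-open variables together cover exactly {1, 3, 4, 6} — 4 values for 4 variables — and 1 appears only in v1's list, so v1 = 1.

1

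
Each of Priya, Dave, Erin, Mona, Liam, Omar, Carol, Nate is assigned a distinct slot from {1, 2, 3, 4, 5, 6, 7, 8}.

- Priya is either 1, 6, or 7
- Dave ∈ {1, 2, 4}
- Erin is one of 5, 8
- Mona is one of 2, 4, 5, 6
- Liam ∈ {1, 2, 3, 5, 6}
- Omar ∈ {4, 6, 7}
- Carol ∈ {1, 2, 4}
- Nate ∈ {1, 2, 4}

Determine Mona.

5

The 8 variables draw from only 8 values {1, 2, 3, 4, 5, 6, 7, 8}, so each is used; only Liam can be 3, hence Liam = 3.
The 7 still-open variables together cover exactly {1, 2, 4, 5, 6, 7, 8} — 7 values for 7 variables — and 8 appears only in Erin's list, so Erin = 8.
Among the 6 still-open variables, 5 fits only Mona (and all 6 values in {1, 2, 4, 5, 6, 7} must be used), so Mona = 5.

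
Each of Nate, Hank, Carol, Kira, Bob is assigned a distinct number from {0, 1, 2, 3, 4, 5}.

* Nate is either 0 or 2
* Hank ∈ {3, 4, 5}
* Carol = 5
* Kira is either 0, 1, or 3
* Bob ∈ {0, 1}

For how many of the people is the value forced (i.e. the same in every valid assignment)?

1

Carol must be 5 (only option left). So Hank can't be 5.
Determined: Carol=5. The other people each still have more than one consistent value. That makes 1.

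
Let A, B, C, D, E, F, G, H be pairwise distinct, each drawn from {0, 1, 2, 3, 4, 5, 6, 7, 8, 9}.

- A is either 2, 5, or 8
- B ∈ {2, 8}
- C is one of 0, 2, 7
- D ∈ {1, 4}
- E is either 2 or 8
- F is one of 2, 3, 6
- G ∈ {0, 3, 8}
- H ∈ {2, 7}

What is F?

The 2 variables B and E are confined to {2, 8}, which locks those values in; drop them from A, C, F, G, H.
A has just one choice, so A = 5.
H must be 7 (only option left). Eliminate 7 elsewhere: C.
That leaves C = 0. Strike 0 from G.
G has just one choice, so G = 3. Remove 3 from F.
So F = 6.

6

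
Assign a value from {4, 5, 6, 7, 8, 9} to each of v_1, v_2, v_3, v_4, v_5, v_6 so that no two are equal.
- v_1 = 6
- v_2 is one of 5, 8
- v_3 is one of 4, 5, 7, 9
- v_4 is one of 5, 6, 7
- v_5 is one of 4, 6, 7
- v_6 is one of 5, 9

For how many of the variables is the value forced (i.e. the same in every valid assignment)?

2

v_1's domain is down to {6}, so v_1 = 6. So v_4, v_5 can't be 6.
Among the 5 still-open variables, 8 fits only v_2 (and all 5 values in {4, 5, 7, 8, 9} must be used), so v_2 = 8.
Determined: v_1=6, v_2=8. The other variables each still have more than one consistent value. That makes 2.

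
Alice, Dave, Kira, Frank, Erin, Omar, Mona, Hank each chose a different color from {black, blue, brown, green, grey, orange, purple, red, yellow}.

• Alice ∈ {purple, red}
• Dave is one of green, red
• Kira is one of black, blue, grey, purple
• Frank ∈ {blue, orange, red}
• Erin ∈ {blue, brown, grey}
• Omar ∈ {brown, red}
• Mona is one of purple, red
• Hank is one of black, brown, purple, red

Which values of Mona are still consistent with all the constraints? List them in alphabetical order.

purple, red

Among the 8 variables, green fits only Dave (and all 8 values in {black, blue, brown, green, grey, orange, purple, red} must be used), so Dave = green.
The 7 still-open variables together cover exactly {black, blue, brown, grey, orange, purple, red} — 7 values for 7 variables — and orange appears only in Frank's list, so Frank = orange.
Alice and Mona between them cover only {purple, red} — a naked pair. Remove those values from Kira, Omar, Hank.
That leaves Omar = brown. Eliminate brown elsewhere: Erin, Hank.
Hank's domain is down to {black}, so Hank = black. So Kira can't be black.
No further eliminations apply; Mona can still be any of purple, red.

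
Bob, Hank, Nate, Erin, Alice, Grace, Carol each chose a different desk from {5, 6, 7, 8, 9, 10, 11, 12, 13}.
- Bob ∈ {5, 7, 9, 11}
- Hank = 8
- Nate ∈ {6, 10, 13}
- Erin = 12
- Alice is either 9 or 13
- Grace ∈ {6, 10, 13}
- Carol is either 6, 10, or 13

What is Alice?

Hank must be 8 (only option left).
That leaves Erin = 12.
Nate, Grace, Carol between them cover only {6, 10, 13} — a naked triple. Remove those values from Alice.
So Alice = 9.

9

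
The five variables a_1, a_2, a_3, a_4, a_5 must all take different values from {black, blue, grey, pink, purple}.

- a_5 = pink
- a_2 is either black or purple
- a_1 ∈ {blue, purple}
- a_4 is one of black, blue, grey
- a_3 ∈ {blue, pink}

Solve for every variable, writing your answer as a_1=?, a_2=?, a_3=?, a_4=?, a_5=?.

a_5's domain is down to {pink}, so a_5 = pink. Remove pink from a_3.
a_3 has just one choice, so a_3 = blue. Eliminate blue elsewhere: a_1, a_4.
a_1 must be purple (only option left). So a_2 can't be purple.
a_2's domain is down to {black}, so a_2 = black. Remove black from a_4.
a_4 has just one choice, so a_4 = grey.

a_1=purple, a_2=black, a_3=blue, a_4=grey, a_5=pink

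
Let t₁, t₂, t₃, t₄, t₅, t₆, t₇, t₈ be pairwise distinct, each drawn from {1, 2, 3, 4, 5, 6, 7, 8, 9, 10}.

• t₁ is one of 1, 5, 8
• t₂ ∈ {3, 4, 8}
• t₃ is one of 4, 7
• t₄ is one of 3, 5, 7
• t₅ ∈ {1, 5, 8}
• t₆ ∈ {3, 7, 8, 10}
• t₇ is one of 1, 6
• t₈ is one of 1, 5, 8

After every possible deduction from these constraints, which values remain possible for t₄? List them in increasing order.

3, 7

The 8 variables together cover exactly {1, 3, 4, 5, 6, 7, 8, 10} — 8 values for 8 variables — and 6 appears only in t₇'s list, so t₇ = 6.
Among the 7 still-open variables, 10 fits only t₆ (and all 7 values in {1, 3, 4, 5, 7, 8, 10} must be used), so t₆ = 10.
t₁, t₅, t₈ share exactly the 3 values {1, 5, 8}; by pigeonhole those values go to them, so strike 1, 5, 8 from t₂, t₄.
No further eliminations apply; t₄ can still be any of 3, 7.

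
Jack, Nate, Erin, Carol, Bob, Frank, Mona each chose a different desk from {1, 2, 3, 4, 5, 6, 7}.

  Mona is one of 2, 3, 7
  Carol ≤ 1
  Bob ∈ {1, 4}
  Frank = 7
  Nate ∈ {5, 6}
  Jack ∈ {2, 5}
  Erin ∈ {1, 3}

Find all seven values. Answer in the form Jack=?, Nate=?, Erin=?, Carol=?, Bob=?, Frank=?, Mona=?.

Jack=5, Nate=6, Erin=3, Carol=1, Bob=4, Frank=7, Mona=2

Carol has just one choice, so Carol = 1. Remove 1 from Erin, Bob.
Bob has just one choice, so Bob = 4.
Frank must be 7 (only option left). Strike 7 from Mona.
Erin's domain is down to {3}, so Erin = 3. So Mona can't be 3.
Mona's domain is down to {2}, so Mona = 2. Strike 2 from Jack.
Jack has just one choice, so Jack = 5. So Nate can't be 5.
Nate's domain is down to {6}, so Nate = 6.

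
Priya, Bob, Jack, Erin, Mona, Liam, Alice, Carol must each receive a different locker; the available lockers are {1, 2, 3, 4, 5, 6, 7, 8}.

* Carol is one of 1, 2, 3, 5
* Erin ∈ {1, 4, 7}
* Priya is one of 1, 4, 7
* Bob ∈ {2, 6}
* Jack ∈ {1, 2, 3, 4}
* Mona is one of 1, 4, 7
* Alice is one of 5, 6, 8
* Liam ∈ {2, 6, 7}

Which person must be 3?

Jack

The 8 variables draw from only 8 values {1, 2, 3, 4, 5, 6, 7, 8}, so each is used; only Alice can be 8, hence Alice = 8.
The 7 still-open variables draw from only 7 values {1, 2, 3, 4, 5, 6, 7}, so each is used; only Carol can be 5, hence Carol = 5.
The 6 still-open variables together cover exactly {1, 2, 3, 4, 6, 7} — 6 values for 6 variables — and 3 appears only in Jack's list, so Jack = 3.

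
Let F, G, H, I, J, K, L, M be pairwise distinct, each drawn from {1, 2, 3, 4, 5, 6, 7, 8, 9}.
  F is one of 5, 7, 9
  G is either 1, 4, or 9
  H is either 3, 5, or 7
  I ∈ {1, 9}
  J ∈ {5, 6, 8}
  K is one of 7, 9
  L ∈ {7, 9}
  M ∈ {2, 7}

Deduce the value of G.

K and L share exactly the 2 values {7, 9}; by pigeonhole those values go to them, so strike 7, 9 from F, G, H, I, M.
F has just one choice, so F = 5. Remove 5 from H, J.
H must be 3 (only option left).
That leaves I = 1. Eliminate 1 elsewhere: G.
So G = 4.

4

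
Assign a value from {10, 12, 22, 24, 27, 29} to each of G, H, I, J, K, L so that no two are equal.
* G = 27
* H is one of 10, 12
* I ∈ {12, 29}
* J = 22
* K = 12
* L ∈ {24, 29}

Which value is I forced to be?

G's domain is down to {27}, so G = 27.
That leaves J = 22.
K must be 12 (only option left). Remove 12 from H, I.
So I = 29.

29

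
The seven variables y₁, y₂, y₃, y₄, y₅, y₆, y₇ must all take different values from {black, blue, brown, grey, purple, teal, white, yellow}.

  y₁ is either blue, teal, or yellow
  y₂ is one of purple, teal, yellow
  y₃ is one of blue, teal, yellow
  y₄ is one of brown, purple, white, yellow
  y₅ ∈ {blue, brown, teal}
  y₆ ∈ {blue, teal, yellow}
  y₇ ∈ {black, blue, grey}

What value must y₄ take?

white

y₁, y₃, y₆ share exactly the 3 values {blue, teal, yellow}; by pigeonhole those values go to them, so strike blue, teal, yellow from y₂, y₄, y₅, y₇.
y₂ must be purple (only option left). Remove purple from y₄.
That leaves y₅ = brown. Remove brown from y₄.
So y₄ = white.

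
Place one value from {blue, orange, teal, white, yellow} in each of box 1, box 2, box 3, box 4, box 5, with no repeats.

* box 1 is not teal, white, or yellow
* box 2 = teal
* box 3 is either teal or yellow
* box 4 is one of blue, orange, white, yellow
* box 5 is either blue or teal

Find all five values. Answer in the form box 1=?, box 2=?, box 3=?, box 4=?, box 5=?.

box 1=orange, box 2=teal, box 3=yellow, box 4=white, box 5=blue

box 2 must be teal (only option left). Remove teal from box 3, box 5.
box 3's domain is down to {yellow}, so box 3 = yellow. Strike yellow from box 4.
box 5's domain is down to {blue}, so box 5 = blue. Eliminate blue elsewhere: box 1, box 4.
box 1 has just one choice, so box 1 = orange. Strike orange from box 4.
box 4's domain is down to {white}, so box 4 = white.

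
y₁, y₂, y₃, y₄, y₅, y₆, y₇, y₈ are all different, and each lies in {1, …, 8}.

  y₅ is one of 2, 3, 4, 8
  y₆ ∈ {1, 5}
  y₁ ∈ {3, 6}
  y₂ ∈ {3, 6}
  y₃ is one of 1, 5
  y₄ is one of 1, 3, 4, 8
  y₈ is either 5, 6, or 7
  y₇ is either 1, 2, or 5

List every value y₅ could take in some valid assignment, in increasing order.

Among the 8 variables, 7 fits only y₈ (and all 8 values in {1, 2, 3, 4, 5, 6, 7, 8} must be used), so y₈ = 7.
The 2 variables y₁ and y₂ are confined to {3, 6}, which locks those values in; drop them from y₄, y₅.
The 2 variables y₃ and y₆ are confined to {1, 5}, which locks those values in; drop them from y₄, y₇.
y₇ must be 2 (only option left). Strike 2 from y₅.
No further eliminations apply; y₅ can still be any of 4, 8.

4, 8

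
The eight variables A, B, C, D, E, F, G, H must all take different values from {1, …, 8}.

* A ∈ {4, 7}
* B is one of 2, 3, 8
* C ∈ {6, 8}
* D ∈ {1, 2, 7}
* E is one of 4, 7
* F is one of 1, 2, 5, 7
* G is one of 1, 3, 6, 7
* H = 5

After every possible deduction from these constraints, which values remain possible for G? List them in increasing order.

H has just one choice, so H = 5. Strike 5 from F.
A and E share exactly the 2 values {4, 7}; by pigeonhole those values go to them, so strike 4, 7 from D, F, G.
D and F share exactly the 2 values {1, 2}; by pigeonhole those values go to them, so strike 1, 2 from B, G.
No further eliminations apply; G can still be any of 3, 6.

3, 6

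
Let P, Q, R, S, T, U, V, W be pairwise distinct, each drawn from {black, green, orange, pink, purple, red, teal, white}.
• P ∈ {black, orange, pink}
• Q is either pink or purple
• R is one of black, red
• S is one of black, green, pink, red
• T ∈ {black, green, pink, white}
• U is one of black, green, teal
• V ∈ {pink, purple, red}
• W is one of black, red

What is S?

The 8 variables draw from only 8 values {black, green, orange, pink, purple, red, teal, white}, so each is used; only P can be orange, hence P = orange.
The 7 still-open variables together cover exactly {black, green, pink, purple, red, teal, white} — 7 values for 7 variables — and teal appears only in U's list, so U = teal.
The 6 still-open variables together cover exactly {black, green, pink, purple, red, white} — 6 values for 6 variables — and white appears only in T's list, so T = white.
The 5 still-open variables draw from only 5 values {black, green, pink, purple, red}, so each is used; only S can be green, hence S = green.

green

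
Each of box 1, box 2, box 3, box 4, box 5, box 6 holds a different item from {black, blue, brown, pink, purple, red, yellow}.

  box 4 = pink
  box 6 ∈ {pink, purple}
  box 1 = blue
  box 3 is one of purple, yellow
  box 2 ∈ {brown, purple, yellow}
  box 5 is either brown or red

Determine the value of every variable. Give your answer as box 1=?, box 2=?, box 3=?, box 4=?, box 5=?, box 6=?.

box 1=blue, box 2=brown, box 3=yellow, box 4=pink, box 5=red, box 6=purple

box 1's domain is down to {blue}, so box 1 = blue.
That leaves box 4 = pink. Eliminate pink elsewhere: box 6.
That leaves box 6 = purple. Eliminate purple elsewhere: box 2, box 3.
box 3 has just one choice, so box 3 = yellow. Eliminate yellow elsewhere: box 2.
That leaves box 2 = brown. Strike brown from box 5.
box 5 must be red (only option left).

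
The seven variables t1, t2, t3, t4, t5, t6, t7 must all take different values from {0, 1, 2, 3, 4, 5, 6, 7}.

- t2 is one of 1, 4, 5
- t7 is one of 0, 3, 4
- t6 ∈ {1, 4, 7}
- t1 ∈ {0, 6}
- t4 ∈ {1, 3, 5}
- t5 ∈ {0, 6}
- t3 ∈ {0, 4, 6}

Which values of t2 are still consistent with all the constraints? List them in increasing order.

The 7 variables together cover exactly {0, 1, 3, 4, 5, 6, 7} — 7 values for 7 variables — and 7 appears only in t6's list, so t6 = 7.
The 2 variables t1 and t5 are confined to {0, 6}, which locks those values in; drop them from t3, t7.
That leaves t3 = 4. Strike 4 from t2, t7.
t7 has just one choice, so t7 = 3. Eliminate 3 elsewhere: t4.
No further eliminations apply; t2 can still be any of 1, 5.

1, 5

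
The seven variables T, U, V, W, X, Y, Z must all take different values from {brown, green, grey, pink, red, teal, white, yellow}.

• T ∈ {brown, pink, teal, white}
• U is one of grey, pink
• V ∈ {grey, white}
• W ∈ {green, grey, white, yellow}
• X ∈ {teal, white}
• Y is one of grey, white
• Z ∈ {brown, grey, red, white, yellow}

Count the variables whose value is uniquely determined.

3

V and Y share exactly the 2 values {grey, white}; by pigeonhole those values go to them, so strike grey, white from T, U, W, X, Z.
U has just one choice, so U = pink. Eliminate pink elsewhere: T.
X must be teal (only option left). Strike teal from T.
T's domain is down to {brown}, so T = brown. So Z can't be brown.
Determined: T=brown, U=pink, X=teal. The other variables each still have more than one consistent value. That makes 3.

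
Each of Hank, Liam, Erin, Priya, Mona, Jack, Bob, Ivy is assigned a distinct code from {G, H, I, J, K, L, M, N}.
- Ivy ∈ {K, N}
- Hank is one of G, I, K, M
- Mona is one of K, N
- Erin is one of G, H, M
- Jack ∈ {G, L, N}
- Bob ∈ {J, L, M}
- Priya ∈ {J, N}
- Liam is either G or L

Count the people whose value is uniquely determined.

The 8 variables draw from only 8 values {G, H, I, J, K, L, M, N}, so each is used; only Erin can be H, hence Erin = H.
The 7 still-open variables draw from only 7 values {G, I, J, K, L, M, N}, so each is used; only Hank can be I, hence Hank = I.
Among the 6 still-open variables, M fits only Bob (and all 6 values in {G, J, K, L, M, N} must be used), so Bob = M.
Among the 5 still-open variables, J fits only Priya (and all 5 values in {G, J, K, L, N} must be used), so Priya = J.
The 2 variables Mona and Ivy are confined to {K, N}, which locks those values in; drop them from Jack.
Determined: Hank=I, Erin=H, Priya=J, Bob=M. The other people each still have more than one consistent value. That makes 4.

4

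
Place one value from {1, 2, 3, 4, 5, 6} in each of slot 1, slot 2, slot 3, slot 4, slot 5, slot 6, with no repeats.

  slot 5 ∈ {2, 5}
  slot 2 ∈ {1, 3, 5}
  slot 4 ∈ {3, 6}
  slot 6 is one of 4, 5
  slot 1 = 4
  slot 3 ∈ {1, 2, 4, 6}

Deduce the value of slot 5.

2

slot 1 must be 4 (only option left). Strike 4 from slot 3, slot 6.
That leaves slot 6 = 5. So slot 2, slot 5 can't be 5.
So slot 5 = 2.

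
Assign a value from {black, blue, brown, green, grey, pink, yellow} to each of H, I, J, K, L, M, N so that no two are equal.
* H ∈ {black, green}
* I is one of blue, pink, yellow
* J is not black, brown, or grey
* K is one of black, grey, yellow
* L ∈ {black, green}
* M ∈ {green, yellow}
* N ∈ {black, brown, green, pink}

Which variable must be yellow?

Among the 7 variables, brown fits only N (and all 7 values in {black, blue, brown, green, grey, pink, yellow} must be used), so N = brown.
The 6 still-open variables draw from only 6 values {black, blue, green, grey, pink, yellow}, so each is used; only K can be grey, hence K = grey.
H and L between them cover only {black, green} — a naked pair. Remove those values from J, M.
So yellow goes to M.

M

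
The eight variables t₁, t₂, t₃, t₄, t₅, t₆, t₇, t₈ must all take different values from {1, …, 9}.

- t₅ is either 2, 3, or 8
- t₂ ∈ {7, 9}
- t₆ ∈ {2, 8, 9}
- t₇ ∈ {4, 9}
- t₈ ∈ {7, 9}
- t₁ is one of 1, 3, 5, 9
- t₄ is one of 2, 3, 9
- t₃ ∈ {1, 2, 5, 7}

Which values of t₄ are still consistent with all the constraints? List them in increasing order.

2, 3

The 8 variables draw from only 8 values {1, 2, 3, 4, 5, 7, 8, 9}, so each is used; only t₇ can be 4, hence t₇ = 4.
t₂ and t₈ between them cover only {7, 9} — a naked pair. Remove those values from t₁, t₃, t₄, t₆.
t₄, t₅, t₆ between them cover only {2, 3, 8} — a naked triple. Remove those values from t₁, t₃.
No further eliminations apply; t₄ can still be any of 2, 3.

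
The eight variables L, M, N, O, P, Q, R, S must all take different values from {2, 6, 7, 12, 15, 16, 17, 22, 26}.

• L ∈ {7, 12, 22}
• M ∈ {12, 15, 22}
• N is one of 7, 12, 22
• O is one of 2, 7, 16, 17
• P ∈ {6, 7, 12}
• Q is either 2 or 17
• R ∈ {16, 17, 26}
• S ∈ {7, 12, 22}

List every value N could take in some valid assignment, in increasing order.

7, 12, 22

L, N, S share exactly the 3 values {7, 12, 22}; by pigeonhole those values go to them, so strike 7, 12, 22 from M, O, P.
That leaves M = 15.
P's domain is down to {6}, so P = 6.
No further eliminations apply; N can still be any of 7, 12, 22.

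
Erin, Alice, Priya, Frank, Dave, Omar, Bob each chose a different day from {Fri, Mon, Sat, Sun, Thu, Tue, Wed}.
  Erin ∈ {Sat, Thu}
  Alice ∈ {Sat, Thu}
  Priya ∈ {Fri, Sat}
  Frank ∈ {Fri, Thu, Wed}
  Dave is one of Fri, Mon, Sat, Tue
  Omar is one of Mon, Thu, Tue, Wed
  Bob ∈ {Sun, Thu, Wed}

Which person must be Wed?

Frank

The 7 variables together cover exactly {Fri, Mon, Sat, Sun, Thu, Tue, Wed} — 7 values for 7 variables — and Sun appears only in Bob's list, so Bob = Sun.
Erin and Alice between them cover only {Sat, Thu} — a naked pair. Remove those values from Priya, Frank, Dave, Omar.
That leaves Priya = Fri. So Frank, Dave can't be Fri.
So Wed goes to Frank.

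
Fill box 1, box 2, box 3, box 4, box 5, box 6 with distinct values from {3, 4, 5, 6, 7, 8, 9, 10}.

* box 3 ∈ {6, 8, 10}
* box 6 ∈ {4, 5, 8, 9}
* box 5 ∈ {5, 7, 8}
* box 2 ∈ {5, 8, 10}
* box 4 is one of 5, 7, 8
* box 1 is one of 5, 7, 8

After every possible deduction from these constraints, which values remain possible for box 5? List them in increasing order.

5, 7, 8

box 1, box 4, box 5 share exactly the 3 values {5, 7, 8}; by pigeonhole those values go to them, so strike 5, 7, 8 from box 2, box 3, box 6.
box 2 has just one choice, so box 2 = 10. So box 3 can't be 10.
box 3's domain is down to {6}, so box 3 = 6.
No further eliminations apply; box 5 can still be any of 5, 7, 8.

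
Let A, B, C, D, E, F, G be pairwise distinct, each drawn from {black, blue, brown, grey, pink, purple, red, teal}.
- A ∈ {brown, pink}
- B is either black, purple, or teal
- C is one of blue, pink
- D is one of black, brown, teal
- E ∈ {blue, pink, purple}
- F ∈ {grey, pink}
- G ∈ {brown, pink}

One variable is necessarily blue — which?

C

Among the 7 variables, grey fits only F (and all 7 values in {black, blue, brown, grey, pink, purple, teal} must be used), so F = grey.
A and G share exactly the 2 values {brown, pink}; by pigeonhole those values go to them, so strike brown, pink from C, D, E.
So blue goes to C.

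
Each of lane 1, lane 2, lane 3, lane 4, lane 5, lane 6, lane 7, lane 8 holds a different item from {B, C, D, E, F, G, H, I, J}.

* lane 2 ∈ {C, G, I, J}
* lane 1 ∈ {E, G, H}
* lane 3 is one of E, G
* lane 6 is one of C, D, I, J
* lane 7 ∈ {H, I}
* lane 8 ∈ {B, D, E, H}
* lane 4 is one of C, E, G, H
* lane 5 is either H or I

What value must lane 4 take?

C

The 8 variables draw from only 8 values {B, C, D, E, G, H, I, J}, so each is used; only lane 8 can be B, hence lane 8 = B.
The 7 still-open variables together cover exactly {C, D, E, G, H, I, J} — 7 values for 7 variables — and D appears only in lane 6's list, so lane 6 = D.
The 6 still-open variables together cover exactly {C, E, G, H, I, J} — 6 values for 6 variables — and J appears only in lane 2's list, so lane 2 = J.
The 5 still-open variables draw from only 5 values {C, E, G, H, I}, so each is used; only lane 4 can be C, hence lane 4 = C.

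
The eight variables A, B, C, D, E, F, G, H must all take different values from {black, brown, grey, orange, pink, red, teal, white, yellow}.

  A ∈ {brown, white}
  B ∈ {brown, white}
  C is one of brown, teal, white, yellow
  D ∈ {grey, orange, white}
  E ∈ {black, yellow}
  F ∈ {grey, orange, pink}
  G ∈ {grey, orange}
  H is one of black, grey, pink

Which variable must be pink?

F

Among the 8 variables, teal fits only C (and all 8 values in {black, brown, grey, orange, pink, teal, white, yellow} must be used), so C = teal.
The 7 still-open variables together cover exactly {black, brown, grey, orange, pink, white, yellow} — 7 values for 7 variables — and yellow appears only in E's list, so E = yellow.
The 6 still-open variables together cover exactly {black, brown, grey, orange, pink, white} — 6 values for 6 variables — and black appears only in H's list, so H = black.
The 5 still-open variables draw from only 5 values {brown, grey, orange, pink, white}, so each is used; only F can be pink, hence F = pink.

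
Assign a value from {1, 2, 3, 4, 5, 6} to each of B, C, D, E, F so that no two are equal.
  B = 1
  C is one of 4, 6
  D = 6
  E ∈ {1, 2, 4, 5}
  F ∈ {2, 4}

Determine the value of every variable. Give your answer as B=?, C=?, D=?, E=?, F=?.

B=1, C=4, D=6, E=5, F=2

B has just one choice, so B = 1. Remove 1 from E.
That leaves D = 6. So C can't be 6.
That leaves C = 4. Eliminate 4 elsewhere: E, F.
F must be 2 (only option left). Remove 2 from E.
That leaves E = 5.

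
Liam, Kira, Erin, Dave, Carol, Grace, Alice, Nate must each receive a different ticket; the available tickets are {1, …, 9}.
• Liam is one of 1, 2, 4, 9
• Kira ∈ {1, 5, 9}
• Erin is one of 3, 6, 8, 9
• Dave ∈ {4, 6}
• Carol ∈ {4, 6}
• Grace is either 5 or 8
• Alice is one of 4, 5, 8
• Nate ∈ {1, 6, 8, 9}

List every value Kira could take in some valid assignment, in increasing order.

1, 9

The 8 variables draw from only 8 values {1, 2, 3, 4, 5, 6, 8, 9}, so each is used; only Liam can be 2, hence Liam = 2.
The 7 still-open variables together cover exactly {1, 3, 4, 5, 6, 8, 9} — 7 values for 7 variables — and 3 appears only in Erin's list, so Erin = 3.
The 2 variables Dave and Carol are confined to {4, 6}, which locks those values in; drop them from Alice, Nate.
Grace and Alice share exactly the 2 values {5, 8}; by pigeonhole those values go to them, so strike 5, 8 from Kira, Nate.
No further eliminations apply; Kira can still be any of 1, 9.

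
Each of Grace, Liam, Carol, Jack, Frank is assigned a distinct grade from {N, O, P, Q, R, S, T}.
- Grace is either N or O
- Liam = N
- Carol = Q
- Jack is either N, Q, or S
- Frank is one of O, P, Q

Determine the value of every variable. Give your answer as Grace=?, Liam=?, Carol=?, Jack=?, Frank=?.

Grace=O, Liam=N, Carol=Q, Jack=S, Frank=P

Liam's domain is down to {N}, so Liam = N. So Grace, Jack can't be N.
Carol must be Q (only option left). Remove Q from Jack, Frank.
That leaves Jack = S.
That leaves Grace = O. Remove O from Frank.
That leaves Frank = P.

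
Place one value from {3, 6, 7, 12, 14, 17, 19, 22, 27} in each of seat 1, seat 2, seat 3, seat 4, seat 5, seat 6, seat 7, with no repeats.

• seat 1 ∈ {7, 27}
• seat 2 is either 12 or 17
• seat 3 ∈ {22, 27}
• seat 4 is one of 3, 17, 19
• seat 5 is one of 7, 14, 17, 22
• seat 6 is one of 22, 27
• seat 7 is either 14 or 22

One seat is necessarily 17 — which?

seat 3 and seat 6 share exactly the 2 values {22, 27}; by pigeonhole those values go to them, so strike 22, 27 from seat 1, seat 5, seat 7.
seat 1's domain is down to {7}, so seat 1 = 7. Remove 7 from seat 5.
That leaves seat 7 = 14. So seat 5 can't be 14.
So 17 goes to seat 5.

seat 5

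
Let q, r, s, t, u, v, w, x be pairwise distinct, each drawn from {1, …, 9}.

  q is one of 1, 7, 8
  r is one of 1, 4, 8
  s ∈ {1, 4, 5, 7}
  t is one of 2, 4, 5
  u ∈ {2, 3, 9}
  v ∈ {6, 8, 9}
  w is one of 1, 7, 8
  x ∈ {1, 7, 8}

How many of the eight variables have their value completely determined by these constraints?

3

q, w, x between them cover only {1, 7, 8} — a naked triple. Remove those values from r, s, v.
r must be 4 (only option left). So s, t can't be 4.
That leaves s = 5. Eliminate 5 elsewhere: t.
t must be 2 (only option left). So u can't be 2.
Determined: r=4, s=5, t=2. The other variables each still have more than one consistent value. That makes 3.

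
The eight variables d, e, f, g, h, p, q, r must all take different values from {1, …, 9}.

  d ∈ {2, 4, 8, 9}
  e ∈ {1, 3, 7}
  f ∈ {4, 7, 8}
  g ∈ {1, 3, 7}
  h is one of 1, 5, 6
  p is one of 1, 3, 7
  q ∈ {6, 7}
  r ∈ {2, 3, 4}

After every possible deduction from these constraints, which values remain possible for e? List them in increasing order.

1, 3, 7

The 3 variables e, g, p are confined to {1, 3, 7}, which locks those values in; drop them from f, h, q, r.
q must be 6 (only option left). So h can't be 6.
h's domain is down to {5}, so h = 5.
No further eliminations apply; e can still be any of 1, 3, 7.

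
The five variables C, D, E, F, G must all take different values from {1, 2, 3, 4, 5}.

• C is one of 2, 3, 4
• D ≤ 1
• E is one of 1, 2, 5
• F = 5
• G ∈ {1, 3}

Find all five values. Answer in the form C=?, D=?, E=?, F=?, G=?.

C=4, D=1, E=2, F=5, G=3

D's domain is down to {1}, so D = 1. Strike 1 from E, G.
F's domain is down to {5}, so F = 5. So E can't be 5.
G has just one choice, so G = 3. So C can't be 3.
E must be 2 (only option left). Eliminate 2 elsewhere: C.
C has just one choice, so C = 4.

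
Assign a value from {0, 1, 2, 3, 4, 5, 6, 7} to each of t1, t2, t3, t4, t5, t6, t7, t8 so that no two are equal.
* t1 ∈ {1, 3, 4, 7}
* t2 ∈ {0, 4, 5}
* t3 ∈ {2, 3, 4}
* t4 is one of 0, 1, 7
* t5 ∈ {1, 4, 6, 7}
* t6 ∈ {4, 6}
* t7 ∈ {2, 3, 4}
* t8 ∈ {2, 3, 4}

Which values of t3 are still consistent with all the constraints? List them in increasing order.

2, 3, 4

Among the 8 variables, 5 fits only t2 (and all 8 values in {0, 1, 2, 3, 4, 5, 6, 7} must be used), so t2 = 5.
The 7 still-open variables together cover exactly {0, 1, 2, 3, 4, 6, 7} — 7 values for 7 variables — and 0 appears only in t4's list, so t4 = 0.
t3, t7, t8 share exactly the 3 values {2, 3, 4}; by pigeonhole those values go to them, so strike 2, 3, 4 from t1, t5, t6.
t6 has just one choice, so t6 = 6. Strike 6 from t5.
No further eliminations apply; t3 can still be any of 2, 3, 4.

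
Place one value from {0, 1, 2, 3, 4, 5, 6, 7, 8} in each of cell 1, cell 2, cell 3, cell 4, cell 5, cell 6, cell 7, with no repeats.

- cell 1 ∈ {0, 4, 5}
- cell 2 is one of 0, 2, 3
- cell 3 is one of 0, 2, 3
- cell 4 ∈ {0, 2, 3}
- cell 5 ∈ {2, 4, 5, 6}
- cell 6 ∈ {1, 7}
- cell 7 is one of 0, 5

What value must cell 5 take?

6

cell 2, cell 3, cell 4 between them cover only {0, 2, 3} — a naked triple. Remove those values from cell 1, cell 5, cell 7.
cell 7 must be 5 (only option left). Remove 5 from cell 1, cell 5.
That leaves cell 1 = 4. Remove 4 from cell 5.
So cell 5 = 6.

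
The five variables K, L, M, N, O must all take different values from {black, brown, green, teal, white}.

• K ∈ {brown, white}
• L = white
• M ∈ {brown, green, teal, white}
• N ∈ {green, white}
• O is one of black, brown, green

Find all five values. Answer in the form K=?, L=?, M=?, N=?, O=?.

L must be white (only option left). So K, M, N can't be white.
N must be green (only option left). Strike green from M, O.
K's domain is down to {brown}, so K = brown. Remove brown from M, O.
M must be teal (only option left).
That leaves O = black.

K=brown, L=white, M=teal, N=green, O=black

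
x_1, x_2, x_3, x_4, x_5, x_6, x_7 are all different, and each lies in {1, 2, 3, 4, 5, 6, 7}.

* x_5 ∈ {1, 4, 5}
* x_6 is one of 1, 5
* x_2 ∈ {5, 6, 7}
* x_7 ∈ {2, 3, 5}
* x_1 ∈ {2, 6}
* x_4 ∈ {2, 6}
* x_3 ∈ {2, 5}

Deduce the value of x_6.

The 7 variables together cover exactly {1, 2, 3, 4, 5, 6, 7} — 7 values for 7 variables — and 3 appears only in x_7's list, so x_7 = 3.
Among the 6 still-open variables, 4 fits only x_5 (and all 6 values in {1, 2, 4, 5, 6, 7} must be used), so x_5 = 4.
The 5 still-open variables draw from only 5 values {1, 2, 5, 6, 7}, so each is used; only x_6 can be 1, hence x_6 = 1.

1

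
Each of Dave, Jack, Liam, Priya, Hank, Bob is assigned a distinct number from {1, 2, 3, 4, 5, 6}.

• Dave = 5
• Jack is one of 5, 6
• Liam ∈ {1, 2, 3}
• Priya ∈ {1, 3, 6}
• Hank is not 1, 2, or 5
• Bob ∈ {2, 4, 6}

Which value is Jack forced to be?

6

Dave has just one choice, so Dave = 5. Remove 5 from Jack.
So Jack = 6.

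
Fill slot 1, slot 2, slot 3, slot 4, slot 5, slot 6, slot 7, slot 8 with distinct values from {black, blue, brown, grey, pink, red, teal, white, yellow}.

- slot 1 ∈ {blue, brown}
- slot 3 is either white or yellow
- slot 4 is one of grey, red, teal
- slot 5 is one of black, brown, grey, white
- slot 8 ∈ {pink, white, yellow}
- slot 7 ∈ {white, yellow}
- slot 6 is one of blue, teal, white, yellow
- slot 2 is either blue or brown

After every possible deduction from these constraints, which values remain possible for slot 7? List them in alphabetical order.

slot 1 and slot 2 between them cover only {blue, brown} — a naked pair. Remove those values from slot 5, slot 6.
slot 3 and slot 7 share exactly the 2 values {white, yellow}; by pigeonhole those values go to them, so strike white, yellow from slot 5, slot 6, slot 8.
That leaves slot 6 = teal. So slot 4 can't be teal.
slot 8 has just one choice, so slot 8 = pink.
No further eliminations apply; slot 7 can still be any of white, yellow.

white, yellow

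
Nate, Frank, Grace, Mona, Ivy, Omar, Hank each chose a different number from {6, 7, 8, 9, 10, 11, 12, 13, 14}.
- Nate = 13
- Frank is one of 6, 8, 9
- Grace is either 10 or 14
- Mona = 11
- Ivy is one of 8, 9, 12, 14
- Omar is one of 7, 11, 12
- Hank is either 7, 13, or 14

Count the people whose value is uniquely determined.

2

Nate has just one choice, so Nate = 13. Remove 13 from Hank.
Mona has just one choice, so Mona = 11. Strike 11 from Omar.
Determined: Nate=13, Mona=11. The other people each still have more than one consistent value. That makes 2.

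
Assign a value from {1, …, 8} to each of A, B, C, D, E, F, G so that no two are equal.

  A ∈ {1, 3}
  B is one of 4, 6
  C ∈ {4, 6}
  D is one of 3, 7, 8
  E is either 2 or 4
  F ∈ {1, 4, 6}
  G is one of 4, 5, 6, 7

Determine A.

3

The 2 variables B and C are confined to {4, 6}, which locks those values in; drop them from E, F, G.
E has just one choice, so E = 2.
F's domain is down to {1}, so F = 1. So A can't be 1.
So A = 3.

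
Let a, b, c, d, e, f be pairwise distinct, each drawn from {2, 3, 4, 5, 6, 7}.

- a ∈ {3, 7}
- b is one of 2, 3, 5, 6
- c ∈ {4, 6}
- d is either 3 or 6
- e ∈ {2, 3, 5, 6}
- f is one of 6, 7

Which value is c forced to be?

Among the 6 variables, 4 fits only c (and all 6 values in {2, 3, 4, 5, 6, 7} must be used), so c = 4.

4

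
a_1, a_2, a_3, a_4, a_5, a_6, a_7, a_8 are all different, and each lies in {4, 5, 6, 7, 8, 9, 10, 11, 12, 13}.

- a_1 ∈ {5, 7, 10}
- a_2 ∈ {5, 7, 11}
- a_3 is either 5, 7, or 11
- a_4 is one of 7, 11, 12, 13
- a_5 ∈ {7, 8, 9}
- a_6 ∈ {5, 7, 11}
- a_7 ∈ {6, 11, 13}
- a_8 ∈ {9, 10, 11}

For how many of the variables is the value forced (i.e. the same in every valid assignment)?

a_2, a_3, a_6 share exactly the 3 values {5, 7, 11}; by pigeonhole those values go to them, so strike 5, 7, 11 from a_1, a_4, a_5, a_7, a_8.
a_1 has just one choice, so a_1 = 10. Eliminate 10 elsewhere: a_8.
a_8's domain is down to {9}, so a_8 = 9. Strike 9 from a_5.
a_5's domain is down to {8}, so a_5 = 8.
Determined: a_1=10, a_5=8, a_8=9. The other variables each still have more than one consistent value. That makes 3.

3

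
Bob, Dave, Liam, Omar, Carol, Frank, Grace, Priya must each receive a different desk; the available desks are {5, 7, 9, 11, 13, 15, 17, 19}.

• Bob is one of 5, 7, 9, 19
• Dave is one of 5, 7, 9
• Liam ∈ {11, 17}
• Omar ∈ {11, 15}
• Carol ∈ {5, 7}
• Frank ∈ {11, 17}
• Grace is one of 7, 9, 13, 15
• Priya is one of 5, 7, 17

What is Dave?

Among the 8 variables, 13 fits only Grace (and all 8 values in {5, 7, 9, 11, 13, 15, 17, 19} must be used), so Grace = 13.
Among the 7 still-open variables, 15 fits only Omar (and all 7 values in {5, 7, 9, 11, 15, 17, 19} must be used), so Omar = 15.
The 6 still-open variables together cover exactly {5, 7, 9, 11, 17, 19} — 6 values for 6 variables — and 19 appears only in Bob's list, so Bob = 19.
Among the 5 still-open variables, 9 fits only Dave (and all 5 values in {5, 7, 9, 11, 17} must be used), so Dave = 9.

9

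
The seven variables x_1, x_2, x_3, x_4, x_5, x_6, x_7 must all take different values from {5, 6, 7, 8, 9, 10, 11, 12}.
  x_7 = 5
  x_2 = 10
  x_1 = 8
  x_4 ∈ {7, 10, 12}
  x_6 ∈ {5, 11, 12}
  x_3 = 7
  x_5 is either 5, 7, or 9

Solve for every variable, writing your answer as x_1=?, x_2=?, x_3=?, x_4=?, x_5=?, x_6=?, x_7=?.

x_1's domain is down to {8}, so x_1 = 8.
x_2 must be 10 (only option left). Strike 10 from x_4.
x_3 must be 7 (only option left). Remove 7 from x_4, x_5.
x_4 must be 12 (only option left). Eliminate 12 elsewhere: x_6.
That leaves x_7 = 5. So x_5, x_6 can't be 5.
x_5 has just one choice, so x_5 = 9.
That leaves x_6 = 11.

x_1=8, x_2=10, x_3=7, x_4=12, x_5=9, x_6=11, x_7=5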